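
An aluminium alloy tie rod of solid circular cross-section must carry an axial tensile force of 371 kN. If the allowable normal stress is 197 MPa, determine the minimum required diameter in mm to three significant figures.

49.0 mm

Required area A ≥ P/σ_allow = 371000/197 = 1883 mm².
For a solid circular section, d ≥ √(4A/π) = 48.97 mm.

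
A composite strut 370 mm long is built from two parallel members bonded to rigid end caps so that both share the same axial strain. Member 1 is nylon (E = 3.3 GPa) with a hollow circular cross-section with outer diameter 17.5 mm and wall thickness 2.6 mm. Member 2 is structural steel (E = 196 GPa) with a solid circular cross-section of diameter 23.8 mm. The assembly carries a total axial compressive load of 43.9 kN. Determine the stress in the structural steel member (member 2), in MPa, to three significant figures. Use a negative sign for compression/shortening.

-98.2 MPa

A_1 = 121.7 mm².
A_2 = 444.9 mm².
Equal strain + equilibrium ⇒ each member carries load in proportion to AE: A₁E₁ = 401600 N, A₂E₂ = 87200000 N, ΣAE = 87600000 N.
σ₂ = P·E₂/ΣAE = -43900·196000/87600000 = -98.23 MPa.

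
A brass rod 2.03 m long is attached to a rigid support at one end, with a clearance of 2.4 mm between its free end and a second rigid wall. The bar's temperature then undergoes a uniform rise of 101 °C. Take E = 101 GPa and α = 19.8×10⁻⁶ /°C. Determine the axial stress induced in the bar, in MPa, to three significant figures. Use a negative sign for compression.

Free thermal expansion αLΔT = 19.8e-6 · 2030 · 101 = 4.06 mm.
The walls engage after the gap closes; constrained expansion = 4.06 − 2.4 = 1.66 mm.
The walls impose strain ε = −(1.66)/2030 = -8.1753e-04; σ = Eε = 101000 · -8.1753e-04 = -82.57 MPa.

-82.6 MPa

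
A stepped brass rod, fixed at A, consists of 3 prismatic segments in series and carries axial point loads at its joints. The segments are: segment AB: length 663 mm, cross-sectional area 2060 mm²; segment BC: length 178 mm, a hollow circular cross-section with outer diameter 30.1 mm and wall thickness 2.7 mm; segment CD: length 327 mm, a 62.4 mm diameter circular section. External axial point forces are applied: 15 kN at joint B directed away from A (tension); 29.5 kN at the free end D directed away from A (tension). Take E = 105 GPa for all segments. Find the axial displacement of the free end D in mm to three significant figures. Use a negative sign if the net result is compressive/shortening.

Internal axial forces (sectioning from the free end, tension +): N_CD = 29.5 kN, N_BC = 29.5 kN, N_AB = 44.5 kN.
A_BC = 232.4 mm².
A_CD = 3058 mm².
δ_AB = 44500·663/(2060·105000) = 0.1364 mm
δ_BC = 29500·178/(232.4·105000) = 0.2152 mm
δ_CD = 29500·327/(3058·105000) = 0.03004 mm
δ = Σδ_i = 0.3816 mm.

0.382 mm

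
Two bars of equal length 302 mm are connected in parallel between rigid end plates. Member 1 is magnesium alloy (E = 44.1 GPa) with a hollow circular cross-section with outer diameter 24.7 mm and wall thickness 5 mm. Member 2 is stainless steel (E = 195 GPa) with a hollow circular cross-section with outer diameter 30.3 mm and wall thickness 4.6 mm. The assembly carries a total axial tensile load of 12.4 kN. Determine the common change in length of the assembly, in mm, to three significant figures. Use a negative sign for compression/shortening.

0.0435 mm

A_1 = 309.4 mm².
A_2 = 371.4 mm².
Equal strain + equilibrium ⇒ each member carries load in proportion to AE: A₁E₁ = 13650000 N, A₂E₂ = 72420000 N, ΣAE = 86070000 N.
δ = PL/ΣAE = 12400·302/86070000 = 0.04351 mm.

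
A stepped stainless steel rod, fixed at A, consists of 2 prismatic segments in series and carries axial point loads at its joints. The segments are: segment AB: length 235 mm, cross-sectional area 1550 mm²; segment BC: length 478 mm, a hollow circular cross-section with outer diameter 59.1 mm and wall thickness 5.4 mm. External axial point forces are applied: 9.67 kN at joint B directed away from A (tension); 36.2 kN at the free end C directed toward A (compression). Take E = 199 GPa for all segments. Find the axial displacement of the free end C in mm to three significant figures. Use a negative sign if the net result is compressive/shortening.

Internal axial forces (sectioning from the free end, tension +): N_BC = -36.2 kN, N_AB = -26.53 kN.
A_BC = 911 mm².
δ_AB = -26530·235/(1550·199000) = -0.02021 mm
δ_BC = -36200·478/(911·199000) = -0.09545 mm
δ = Σδ_i = -0.1157 mm.

-0.116 mm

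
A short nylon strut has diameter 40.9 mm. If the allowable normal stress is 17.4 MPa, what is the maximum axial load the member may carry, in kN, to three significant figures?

22.9 kN

A = 1314 mm².
P_max = σ_allow · A = 17.4 · 1314 = 22860 N = 22.86 kN.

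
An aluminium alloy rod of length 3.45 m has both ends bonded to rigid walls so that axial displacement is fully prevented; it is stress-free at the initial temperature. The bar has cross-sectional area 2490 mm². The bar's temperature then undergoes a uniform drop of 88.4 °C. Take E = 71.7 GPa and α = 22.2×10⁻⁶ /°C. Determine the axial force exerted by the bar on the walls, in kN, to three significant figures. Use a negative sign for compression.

Free thermal expansion αLΔT = 22.2e-6 · 3450 · -88.4 = -6.771 mm.
The walls impose strain ε = −(-6.771)/3450 = 1.9625e-03; σ = Eε = 71700 · 1.9625e-03 = 140.7 MPa.
Wall reaction R = σ·A = 140.7·2490 = 350400 N = 350.4 kN.

350 kN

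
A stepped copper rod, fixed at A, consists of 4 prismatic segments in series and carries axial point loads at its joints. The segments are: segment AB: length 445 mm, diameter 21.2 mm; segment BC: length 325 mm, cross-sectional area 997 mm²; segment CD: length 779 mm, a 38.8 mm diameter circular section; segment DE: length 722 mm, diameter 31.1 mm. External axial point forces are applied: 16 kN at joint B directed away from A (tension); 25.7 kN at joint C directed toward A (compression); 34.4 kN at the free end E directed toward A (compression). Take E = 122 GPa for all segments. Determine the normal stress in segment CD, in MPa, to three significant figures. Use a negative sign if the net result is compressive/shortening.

Internal axial forces (sectioning from the free end, tension +): N_DE = -34.4 kN, N_CD = -34.4 kN, N_BC = -60.1 kN, N_AB = -44.1 kN.
A_CD = 1182 mm².
σ_CD = N_CD/A_CD = -34400/1182 = -29.09 MPa.

-29.1 MPa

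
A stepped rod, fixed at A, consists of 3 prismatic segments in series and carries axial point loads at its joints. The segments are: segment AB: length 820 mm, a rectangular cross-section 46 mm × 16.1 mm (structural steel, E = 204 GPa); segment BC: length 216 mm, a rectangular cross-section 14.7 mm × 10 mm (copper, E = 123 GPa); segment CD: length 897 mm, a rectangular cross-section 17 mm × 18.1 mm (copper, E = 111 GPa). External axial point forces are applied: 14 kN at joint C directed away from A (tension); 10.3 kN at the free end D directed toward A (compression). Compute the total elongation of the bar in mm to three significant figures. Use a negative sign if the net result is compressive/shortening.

-0.206 mm

Internal axial forces (sectioning from the free end, tension +): N_CD = -10.3 kN, N_BC = 3.7 kN, N_AB = 3.7 kN.
A_AB = 740.6 mm².
A_BC = 147 mm².
A_CD = 307.7 mm².
δ_AB = 3700·820/(740.6·204000) = 0.02008 mm
δ_BC = 3700·216/(147·123000) = 0.0442 mm
δ_CD = -10300·897/(307.7·111000) = -0.2705 mm
δ = Σδ_i = -0.2062 mm.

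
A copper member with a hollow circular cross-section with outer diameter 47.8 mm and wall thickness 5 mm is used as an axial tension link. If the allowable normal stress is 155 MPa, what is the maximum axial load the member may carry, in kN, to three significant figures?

A = 672.3 mm².
P_max = σ_allow · A = 155 · 672.3 = 104200 N = 104.2 kN.

104 kN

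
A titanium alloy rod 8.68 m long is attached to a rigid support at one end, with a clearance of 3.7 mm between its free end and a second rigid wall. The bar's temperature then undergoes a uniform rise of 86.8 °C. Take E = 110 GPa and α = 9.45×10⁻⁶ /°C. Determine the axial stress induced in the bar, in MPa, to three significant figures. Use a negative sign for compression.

-43.3 MPa

Free thermal expansion αLΔT = 9.45e-6 · 8680 · 86.8 = 7.12 mm.
The walls engage after the gap closes; constrained expansion = 7.12 − 3.7 = 3.42 mm.
The walls impose strain ε = −(3.42)/8680 = -3.9399e-04; σ = Eε = 110000 · -3.9399e-04 = -43.34 MPa.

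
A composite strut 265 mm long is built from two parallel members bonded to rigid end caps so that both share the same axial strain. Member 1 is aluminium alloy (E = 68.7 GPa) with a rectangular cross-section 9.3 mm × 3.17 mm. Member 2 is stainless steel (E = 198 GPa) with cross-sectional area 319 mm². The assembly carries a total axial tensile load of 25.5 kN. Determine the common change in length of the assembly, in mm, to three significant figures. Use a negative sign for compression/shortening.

0.104 mm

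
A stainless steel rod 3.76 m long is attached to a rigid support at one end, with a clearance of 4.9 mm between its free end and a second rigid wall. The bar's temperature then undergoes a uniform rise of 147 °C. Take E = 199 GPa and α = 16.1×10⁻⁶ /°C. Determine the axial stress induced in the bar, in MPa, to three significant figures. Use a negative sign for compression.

-212 MPa

Free thermal expansion αLΔT = 16.1e-6 · 3760 · 147 = 8.899 mm.
The walls engage after the gap closes; constrained expansion = 8.899 − 4.9 = 3.999 mm.
The walls impose strain ε = −(3.999)/3760 = -1.0635e-03; σ = Eε = 199000 · -1.0635e-03 = -211.6 MPa.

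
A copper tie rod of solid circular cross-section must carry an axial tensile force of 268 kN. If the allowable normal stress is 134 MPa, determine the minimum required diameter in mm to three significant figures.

50.5 mm

Required area A ≥ P/σ_allow = 268000/134 = 2000 mm².
For a solid circular section, d ≥ √(4A/π) = 50.46 mm.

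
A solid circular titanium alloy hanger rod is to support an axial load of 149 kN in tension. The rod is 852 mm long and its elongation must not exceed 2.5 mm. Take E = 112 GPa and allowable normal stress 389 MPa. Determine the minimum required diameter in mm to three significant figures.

Required area A ≥ P/σ_allow = 149000/389 = 383 mm².
For a solid circular section, d ≥ √(4A/π) = 22.08 mm.
Elongation limit: A ≥ PL/(Eδ_allow) = 149000·852/(112000·2.5) = 453.4 mm² ⇒ d ≥ 24.03 mm.
The elongation limit governs.

24.0 mm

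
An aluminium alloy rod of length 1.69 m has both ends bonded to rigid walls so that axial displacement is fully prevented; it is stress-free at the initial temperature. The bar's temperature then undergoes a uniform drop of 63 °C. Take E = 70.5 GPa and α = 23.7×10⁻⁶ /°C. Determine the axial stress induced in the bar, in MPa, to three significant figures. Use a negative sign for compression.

105 MPa

Free thermal expansion αLΔT = 23.7e-6 · 1690 · -63 = -2.523 mm.
The walls impose strain ε = −(-2.523)/1690 = 1.4931e-03; σ = Eε = 70500 · 1.4931e-03 = 105.3 MPa.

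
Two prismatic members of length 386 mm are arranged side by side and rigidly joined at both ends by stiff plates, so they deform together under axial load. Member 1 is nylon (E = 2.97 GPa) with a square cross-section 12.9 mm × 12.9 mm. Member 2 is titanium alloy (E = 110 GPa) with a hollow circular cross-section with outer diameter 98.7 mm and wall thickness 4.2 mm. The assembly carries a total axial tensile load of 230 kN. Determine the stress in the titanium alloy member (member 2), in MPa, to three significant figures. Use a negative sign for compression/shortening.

184 MPa

A_1 = 166.4 mm².
A_2 = 1247 mm².
Equal strain + equilibrium ⇒ each member carries load in proportion to AE: A₁E₁ = 494200 N, A₂E₂ = 137200000 N, ΣAE = 137700000 N.
σ₂ = P·E₂/ΣAE = 230000·110000/137700000 = 183.8 MPa.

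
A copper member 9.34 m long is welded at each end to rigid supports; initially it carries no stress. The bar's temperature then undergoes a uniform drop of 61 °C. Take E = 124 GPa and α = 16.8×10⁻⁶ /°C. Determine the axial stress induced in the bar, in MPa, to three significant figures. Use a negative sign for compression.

127 MPa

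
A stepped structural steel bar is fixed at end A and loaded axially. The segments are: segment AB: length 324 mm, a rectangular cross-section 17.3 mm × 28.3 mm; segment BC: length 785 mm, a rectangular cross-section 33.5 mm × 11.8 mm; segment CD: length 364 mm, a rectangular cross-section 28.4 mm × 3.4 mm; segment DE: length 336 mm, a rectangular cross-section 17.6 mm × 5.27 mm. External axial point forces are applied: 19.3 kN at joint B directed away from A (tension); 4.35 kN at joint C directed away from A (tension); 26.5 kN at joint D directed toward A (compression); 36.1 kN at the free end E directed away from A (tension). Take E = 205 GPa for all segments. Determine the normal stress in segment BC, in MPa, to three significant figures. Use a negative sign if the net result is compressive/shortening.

35.3 MPa

Internal axial forces (sectioning from the free end, tension +): N_DE = 36.1 kN, N_CD = 9.6 kN, N_BC = 13.95 kN, N_AB = 33.25 kN.
A_BC = 395.3 mm².
σ_BC = N_BC/A_BC = 13950/395.3 = 35.29 MPa.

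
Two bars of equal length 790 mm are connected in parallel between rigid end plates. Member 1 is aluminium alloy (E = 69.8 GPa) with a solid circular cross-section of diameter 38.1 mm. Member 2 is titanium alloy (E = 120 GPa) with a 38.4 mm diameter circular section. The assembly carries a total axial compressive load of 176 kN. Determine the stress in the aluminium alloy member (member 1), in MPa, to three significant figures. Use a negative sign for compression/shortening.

-56.2 MPa

A_1 = 1140 mm².
A_2 = 1158 mm².
Equal strain + equilibrium ⇒ each member carries load in proportion to AE: A₁E₁ = 79580000 N, A₂E₂ = 139000000 N, ΣAE = 218600000 N.
σ₁ = P·E₁/ΣAE = -176000·69800/218600000 = -56.21 MPa.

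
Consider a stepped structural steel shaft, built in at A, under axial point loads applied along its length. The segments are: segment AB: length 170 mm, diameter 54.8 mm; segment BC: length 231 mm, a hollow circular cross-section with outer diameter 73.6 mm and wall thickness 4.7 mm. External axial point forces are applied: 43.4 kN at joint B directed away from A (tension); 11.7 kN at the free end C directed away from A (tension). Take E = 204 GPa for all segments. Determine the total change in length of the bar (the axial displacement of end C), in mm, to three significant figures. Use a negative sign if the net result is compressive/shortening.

0.0325 mm

Internal axial forces (sectioning from the free end, tension +): N_BC = 11.7 kN, N_AB = 55.1 kN.
A_AB = 2359 mm².
A_BC = 1017 mm².
δ_AB = 55100·170/(2359·204000) = 0.01947 mm
δ_BC = 11700·231/(1017·204000) = 0.01302 mm
δ = Σδ_i = 0.03249 mm.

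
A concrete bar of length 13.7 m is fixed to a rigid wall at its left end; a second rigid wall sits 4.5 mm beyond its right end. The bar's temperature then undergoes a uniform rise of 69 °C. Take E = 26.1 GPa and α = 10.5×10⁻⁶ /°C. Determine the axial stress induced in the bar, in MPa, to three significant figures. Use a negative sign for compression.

-10.3 MPa

Free thermal expansion αLΔT = 10.5e-6 · 13700 · 69 = 9.926 mm.
The walls engage after the gap closes; constrained expansion = 9.926 − 4.5 = 5.426 mm.
The walls impose strain ε = −(5.426)/13700 = -3.9603e-04; σ = Eε = 26100 · -3.9603e-04 = -10.34 MPa.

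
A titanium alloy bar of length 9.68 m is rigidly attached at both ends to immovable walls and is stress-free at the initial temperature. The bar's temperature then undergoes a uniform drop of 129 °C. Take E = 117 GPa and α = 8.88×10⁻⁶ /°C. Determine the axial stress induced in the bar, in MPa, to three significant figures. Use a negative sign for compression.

Free thermal expansion αLΔT = 8.88e-6 · 9680 · -129 = -11.09 mm.
The walls impose strain ε = −(-11.09)/9680 = 1.1455e-03; σ = Eε = 117000 · 1.1455e-03 = 134 MPa.

134 MPa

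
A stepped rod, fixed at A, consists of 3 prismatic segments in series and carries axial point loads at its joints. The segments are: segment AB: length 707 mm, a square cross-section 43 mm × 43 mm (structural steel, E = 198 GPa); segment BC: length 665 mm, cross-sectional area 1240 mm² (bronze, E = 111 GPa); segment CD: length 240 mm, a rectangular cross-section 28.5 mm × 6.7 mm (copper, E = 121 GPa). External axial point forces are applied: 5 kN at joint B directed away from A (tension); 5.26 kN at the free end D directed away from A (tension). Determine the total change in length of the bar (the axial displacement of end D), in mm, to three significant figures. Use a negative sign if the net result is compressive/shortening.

0.0999 mm

Internal axial forces (sectioning from the free end, tension +): N_CD = 5.26 kN, N_BC = 5.26 kN, N_AB = 10.26 kN.
A_AB = 1849 mm².
A_CD = 191 mm².
δ_AB = 10260·707/(1849·198000) = 0.01981 mm
δ_BC = 5260·665/(1240·111000) = 0.02541 mm
δ_CD = 5260·240/(191·121000) = 0.05464 mm
δ = Σδ_i = 0.09986 mm.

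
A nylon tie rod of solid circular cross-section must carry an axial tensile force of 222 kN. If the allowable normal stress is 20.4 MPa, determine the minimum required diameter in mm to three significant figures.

Required area A ≥ P/σ_allow = 222000/20.4 = 10880 mm².
For a solid circular section, d ≥ √(4A/π) = 117.7 mm.

118 mm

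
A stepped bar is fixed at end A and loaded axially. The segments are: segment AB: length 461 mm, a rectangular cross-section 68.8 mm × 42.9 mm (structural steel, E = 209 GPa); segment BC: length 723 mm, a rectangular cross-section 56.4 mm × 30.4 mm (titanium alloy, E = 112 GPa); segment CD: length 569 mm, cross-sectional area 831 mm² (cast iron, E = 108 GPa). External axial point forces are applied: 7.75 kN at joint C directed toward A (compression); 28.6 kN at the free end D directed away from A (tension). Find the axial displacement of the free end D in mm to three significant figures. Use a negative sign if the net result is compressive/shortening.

Internal axial forces (sectioning from the free end, tension +): N_CD = 28.6 kN, N_BC = 20.85 kN, N_AB = 20.85 kN.
A_AB = 2952 mm².
A_BC = 1715 mm².
δ_AB = 20850·461/(2952·209000) = 0.01558 mm
δ_BC = 20850·723/(1715·112000) = 0.0785 mm
δ_CD = 28600·569/(831·108000) = 0.1813 mm
δ = Σδ_i = 0.2754 mm.

0.275 mm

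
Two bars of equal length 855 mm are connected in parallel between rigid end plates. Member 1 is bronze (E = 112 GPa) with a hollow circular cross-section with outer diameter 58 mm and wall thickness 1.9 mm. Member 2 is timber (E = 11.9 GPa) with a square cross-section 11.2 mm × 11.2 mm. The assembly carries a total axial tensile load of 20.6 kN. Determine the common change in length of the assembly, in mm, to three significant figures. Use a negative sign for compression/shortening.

0.452 mm

A_1 = 334.9 mm².
A_2 = 125.4 mm².
Equal strain + equilibrium ⇒ each member carries load in proportion to AE: A₁E₁ = 37500000 N, A₂E₂ = 1493000 N, ΣAE = 39000000 N.
δ = PL/ΣAE = 20600·855/39000000 = 0.4516 mm.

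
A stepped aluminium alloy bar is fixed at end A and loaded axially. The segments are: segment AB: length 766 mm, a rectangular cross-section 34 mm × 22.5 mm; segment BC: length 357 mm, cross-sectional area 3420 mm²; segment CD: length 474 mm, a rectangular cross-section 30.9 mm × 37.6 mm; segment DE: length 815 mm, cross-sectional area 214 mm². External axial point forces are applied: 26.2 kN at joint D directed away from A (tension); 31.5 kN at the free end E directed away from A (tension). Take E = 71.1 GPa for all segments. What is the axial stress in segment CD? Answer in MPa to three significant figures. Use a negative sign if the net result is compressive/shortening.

Internal axial forces (sectioning from the free end, tension +): N_DE = 31.5 kN, N_CD = 57.7 kN, N_BC = 57.7 kN, N_AB = 57.7 kN.
A_CD = 1162 mm².
σ_CD = N_CD/A_CD = 57700/1162 = 49.66 MPa.

49.7 MPa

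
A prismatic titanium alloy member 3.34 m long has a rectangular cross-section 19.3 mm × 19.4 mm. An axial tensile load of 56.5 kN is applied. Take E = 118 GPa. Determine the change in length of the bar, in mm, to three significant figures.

A = 374.4 mm².
δ_mech = NL/(AE) = 56500·3340/(374.4·118000) = 4.271 mm.

4.27 mm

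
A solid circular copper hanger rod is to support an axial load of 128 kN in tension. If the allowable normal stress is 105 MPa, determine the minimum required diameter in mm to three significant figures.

39.4 mm

Required area A ≥ P/σ_allow = 128000/105 = 1219 mm².
For a solid circular section, d ≥ √(4A/π) = 39.4 mm.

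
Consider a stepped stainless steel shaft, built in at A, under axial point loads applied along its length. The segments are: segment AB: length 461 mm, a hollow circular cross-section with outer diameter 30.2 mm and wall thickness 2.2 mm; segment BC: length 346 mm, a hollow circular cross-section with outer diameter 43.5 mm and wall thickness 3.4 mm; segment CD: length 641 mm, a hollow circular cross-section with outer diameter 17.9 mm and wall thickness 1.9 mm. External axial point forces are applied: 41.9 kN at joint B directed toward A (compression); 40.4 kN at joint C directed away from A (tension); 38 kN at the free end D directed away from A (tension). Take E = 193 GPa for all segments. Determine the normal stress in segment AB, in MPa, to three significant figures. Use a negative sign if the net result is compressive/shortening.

189 MPa

Internal axial forces (sectioning from the free end, tension +): N_CD = 38 kN, N_BC = 78.4 kN, N_AB = 36.5 kN.
A_AB = 193.5 mm².
σ_AB = N_AB/A_AB = 36500/193.5 = 188.6 MPa.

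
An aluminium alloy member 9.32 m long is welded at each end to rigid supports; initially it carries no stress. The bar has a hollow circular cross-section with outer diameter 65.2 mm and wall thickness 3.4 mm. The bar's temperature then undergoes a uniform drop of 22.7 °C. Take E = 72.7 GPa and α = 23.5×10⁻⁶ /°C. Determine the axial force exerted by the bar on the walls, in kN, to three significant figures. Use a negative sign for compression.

25.6 kN

Free thermal expansion αLΔT = 23.5e-6 · 9320 · -22.7 = -4.972 mm.
The walls impose strain ε = −(-4.972)/9320 = 5.3345e-04; σ = Eε = 72700 · 5.3345e-04 = 38.78 MPa.
Wall reaction R = σ·A = 38.78·660.1 = 25600 N = 25.6 kN.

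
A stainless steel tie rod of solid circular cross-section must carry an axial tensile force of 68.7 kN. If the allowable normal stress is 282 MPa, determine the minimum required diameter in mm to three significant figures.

Required area A ≥ P/σ_allow = 68700/282 = 243.6 mm².
For a solid circular section, d ≥ √(4A/π) = 17.61 mm.

17.6 mm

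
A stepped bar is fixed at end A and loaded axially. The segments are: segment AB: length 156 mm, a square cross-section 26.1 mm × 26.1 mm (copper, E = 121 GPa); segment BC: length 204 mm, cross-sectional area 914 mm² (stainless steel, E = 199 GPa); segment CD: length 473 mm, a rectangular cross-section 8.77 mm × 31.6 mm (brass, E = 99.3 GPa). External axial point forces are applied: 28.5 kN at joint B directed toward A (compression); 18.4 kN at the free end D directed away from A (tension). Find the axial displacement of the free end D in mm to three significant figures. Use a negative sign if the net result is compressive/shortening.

Internal axial forces (sectioning from the free end, tension +): N_CD = 18.4 kN, N_BC = 18.4 kN, N_AB = -10.1 kN.
A_AB = 681.2 mm².
A_CD = 277.1 mm².
δ_AB = -10100·156/(681.2·121000) = -0.01912 mm
δ_BC = 18400·204/(914·199000) = 0.02064 mm
δ_CD = 18400·473/(277.1·99300) = 0.3163 mm
δ = Σδ_i = 0.3178 mm.

0.318 mm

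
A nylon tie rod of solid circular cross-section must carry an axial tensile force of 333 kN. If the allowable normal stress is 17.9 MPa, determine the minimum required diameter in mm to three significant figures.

154 mm

Required area A ≥ P/σ_allow = 333000/17.9 = 18600 mm².
For a solid circular section, d ≥ √(4A/π) = 153.9 mm.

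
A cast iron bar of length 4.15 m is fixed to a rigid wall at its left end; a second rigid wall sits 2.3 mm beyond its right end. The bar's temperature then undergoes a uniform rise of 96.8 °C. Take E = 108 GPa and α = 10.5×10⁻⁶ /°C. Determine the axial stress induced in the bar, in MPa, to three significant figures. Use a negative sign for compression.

-49.9 MPa

Free thermal expansion αLΔT = 10.5e-6 · 4150 · 96.8 = 4.218 mm.
The walls engage after the gap closes; constrained expansion = 4.218 − 2.3 = 1.918 mm.
The walls impose strain ε = −(1.918)/4150 = -4.6218e-04; σ = Eε = 108000 · -4.6218e-04 = -49.92 MPa.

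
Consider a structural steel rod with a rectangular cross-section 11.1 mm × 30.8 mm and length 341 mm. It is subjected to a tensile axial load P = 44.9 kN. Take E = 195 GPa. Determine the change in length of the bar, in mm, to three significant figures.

0.230 mm

A = 341.9 mm².
δ_mech = NL/(AE) = 44900·341/(341.9·195000) = 0.2297 mm.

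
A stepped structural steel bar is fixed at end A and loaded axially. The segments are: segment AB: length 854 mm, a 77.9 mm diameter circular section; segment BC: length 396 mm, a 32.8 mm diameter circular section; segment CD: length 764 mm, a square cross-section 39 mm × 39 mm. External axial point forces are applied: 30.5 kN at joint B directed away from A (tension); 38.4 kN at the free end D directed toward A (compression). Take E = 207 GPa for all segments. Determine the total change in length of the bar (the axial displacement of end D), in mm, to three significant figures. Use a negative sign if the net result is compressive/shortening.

-0.187 mm

Internal axial forces (sectioning from the free end, tension +): N_CD = -38.4 kN, N_BC = -38.4 kN, N_AB = -7.9 kN.
A_AB = 4766 mm².
A_BC = 845 mm².
A_CD = 1521 mm².
δ_AB = -7900·854/(4766·207000) = -0.006838 mm
δ_BC = -38400·396/(845·207000) = -0.08694 mm
δ_CD = -38400·764/(1521·207000) = -0.09318 mm
δ = Σδ_i = -0.187 mm.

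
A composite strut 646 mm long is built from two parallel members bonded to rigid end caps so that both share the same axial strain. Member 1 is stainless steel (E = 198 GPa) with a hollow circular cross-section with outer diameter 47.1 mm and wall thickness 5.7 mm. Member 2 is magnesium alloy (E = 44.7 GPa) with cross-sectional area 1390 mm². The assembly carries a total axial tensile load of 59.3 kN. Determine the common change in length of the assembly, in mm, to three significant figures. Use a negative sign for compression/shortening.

A_1 = 741.4 mm².
Equal strain + equilibrium ⇒ each member carries load in proportion to AE: A₁E₁ = 146800000 N, A₂E₂ = 62130000 N, ΣAE = 208900000 N.
δ = PL/ΣAE = 59300·646/208900000 = 0.1834 mm.

0.183 mm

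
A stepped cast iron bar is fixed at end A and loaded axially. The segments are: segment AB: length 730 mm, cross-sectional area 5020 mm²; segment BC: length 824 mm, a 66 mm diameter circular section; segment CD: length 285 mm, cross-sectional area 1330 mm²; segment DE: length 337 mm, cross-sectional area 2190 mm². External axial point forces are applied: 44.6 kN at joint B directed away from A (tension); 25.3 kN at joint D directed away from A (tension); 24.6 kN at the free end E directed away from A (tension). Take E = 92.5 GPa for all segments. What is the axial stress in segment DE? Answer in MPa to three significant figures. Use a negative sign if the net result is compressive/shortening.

11.2 MPa

Internal axial forces (sectioning from the free end, tension +): N_DE = 24.6 kN, N_CD = 49.9 kN, N_BC = 49.9 kN, N_AB = 94.5 kN.
σ_DE = N_DE/A_DE = 24600/2190 = 11.23 MPa.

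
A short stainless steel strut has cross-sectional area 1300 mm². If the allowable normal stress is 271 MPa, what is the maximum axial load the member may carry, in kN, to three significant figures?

P_max = σ_allow · A = 271 · 1300 = 352300 N = 352.3 kN.

352 kN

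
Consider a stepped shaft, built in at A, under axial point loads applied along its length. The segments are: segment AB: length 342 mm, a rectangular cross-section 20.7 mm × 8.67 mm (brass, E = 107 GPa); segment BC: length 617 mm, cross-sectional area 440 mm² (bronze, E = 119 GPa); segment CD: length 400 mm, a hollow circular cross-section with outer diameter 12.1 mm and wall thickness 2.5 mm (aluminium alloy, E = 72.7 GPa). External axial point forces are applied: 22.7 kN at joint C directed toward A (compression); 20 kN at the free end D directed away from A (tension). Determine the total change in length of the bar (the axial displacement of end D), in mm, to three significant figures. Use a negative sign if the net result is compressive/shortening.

1.38 mm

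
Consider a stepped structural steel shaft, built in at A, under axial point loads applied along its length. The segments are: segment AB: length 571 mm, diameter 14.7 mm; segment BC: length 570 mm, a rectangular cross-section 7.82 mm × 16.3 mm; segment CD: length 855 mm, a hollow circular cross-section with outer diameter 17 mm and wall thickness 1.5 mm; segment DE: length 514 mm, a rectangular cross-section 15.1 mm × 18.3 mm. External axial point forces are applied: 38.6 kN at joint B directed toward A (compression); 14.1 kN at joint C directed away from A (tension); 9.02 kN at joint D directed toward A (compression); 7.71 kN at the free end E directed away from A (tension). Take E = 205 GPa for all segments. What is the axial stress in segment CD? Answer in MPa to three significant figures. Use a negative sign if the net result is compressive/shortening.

-17.9 MPa

Internal axial forces (sectioning from the free end, tension +): N_DE = 7.71 kN, N_CD = -1.31 kN, N_BC = 12.79 kN, N_AB = -25.81 kN.
A_CD = 73.04 mm².
σ_CD = N_CD/A_CD = -1310/73.04 = -17.93 MPa.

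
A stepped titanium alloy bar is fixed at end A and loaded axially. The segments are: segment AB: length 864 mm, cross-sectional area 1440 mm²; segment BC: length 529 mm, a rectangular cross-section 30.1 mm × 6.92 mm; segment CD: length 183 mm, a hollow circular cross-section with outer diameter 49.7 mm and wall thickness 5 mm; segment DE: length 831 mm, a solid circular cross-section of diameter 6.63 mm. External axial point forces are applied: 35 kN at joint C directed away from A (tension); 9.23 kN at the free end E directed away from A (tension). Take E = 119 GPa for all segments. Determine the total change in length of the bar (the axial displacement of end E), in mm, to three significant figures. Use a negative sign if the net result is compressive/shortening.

3.05 mm

Internal axial forces (sectioning from the free end, tension +): N_DE = 9.23 kN, N_CD = 9.23 kN, N_BC = 44.23 kN, N_AB = 44.23 kN.
A_BC = 208.3 mm².
A_CD = 702.1 mm².
A_DE = 34.52 mm².
δ_AB = 44230·864/(1440·119000) = 0.223 mm
δ_BC = 44230·529/(208.3·119000) = 0.944 mm
δ_CD = 9230·183/(702.1·119000) = 0.02022 mm
δ_DE = 9230·831/(34.52·119000) = 1.867 mm
δ = Σδ_i = 3.054 mm.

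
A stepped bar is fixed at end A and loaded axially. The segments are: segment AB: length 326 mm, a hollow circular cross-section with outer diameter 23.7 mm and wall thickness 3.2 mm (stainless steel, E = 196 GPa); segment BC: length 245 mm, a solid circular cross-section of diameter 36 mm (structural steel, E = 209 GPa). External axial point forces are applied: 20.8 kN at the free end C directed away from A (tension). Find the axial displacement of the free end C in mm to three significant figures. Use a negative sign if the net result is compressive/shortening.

Internal axial forces (sectioning from the free end, tension +): N_BC = 20.8 kN, N_AB = 20.8 kN.
A_AB = 206.1 mm².
A_BC = 1018 mm².
δ_AB = 20800·326/(206.1·196000) = 0.1679 mm
δ_BC = 20800·245/(1018·209000) = 0.02395 mm
δ = Σδ_i = 0.1918 mm.

0.192 mm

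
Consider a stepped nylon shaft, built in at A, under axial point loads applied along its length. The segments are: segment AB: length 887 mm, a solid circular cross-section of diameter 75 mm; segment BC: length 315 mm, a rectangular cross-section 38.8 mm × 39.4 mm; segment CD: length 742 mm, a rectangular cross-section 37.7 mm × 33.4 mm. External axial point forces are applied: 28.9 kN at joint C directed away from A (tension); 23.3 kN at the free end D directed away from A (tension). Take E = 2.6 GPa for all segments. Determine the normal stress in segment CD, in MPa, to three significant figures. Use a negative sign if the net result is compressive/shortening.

18.5 MPa

Internal axial forces (sectioning from the free end, tension +): N_CD = 23.3 kN, N_BC = 52.2 kN, N_AB = 52.2 kN.
A_CD = 1259 mm².
σ_CD = N_CD/A_CD = 23300/1259 = 18.5 MPa.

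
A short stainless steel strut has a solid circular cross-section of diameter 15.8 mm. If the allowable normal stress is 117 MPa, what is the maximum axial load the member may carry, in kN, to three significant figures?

A = 196.1 mm².
P_max = σ_allow · A = 117 · 196.1 = 22940 N = 22.94 kN.

22.9 kN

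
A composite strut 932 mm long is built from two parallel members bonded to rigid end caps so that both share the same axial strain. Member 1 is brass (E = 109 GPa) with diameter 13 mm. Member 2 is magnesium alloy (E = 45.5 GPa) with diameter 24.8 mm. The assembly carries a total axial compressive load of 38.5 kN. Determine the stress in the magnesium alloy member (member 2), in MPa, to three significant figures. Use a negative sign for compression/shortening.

A_1 = 132.7 mm².
A_2 = 483.1 mm².
Equal strain + equilibrium ⇒ each member carries load in proportion to AE: A₁E₁ = 14470000 N, A₂E₂ = 21980000 N, ΣAE = 36450000 N.
σ₂ = P·E₂/ΣAE = -38500·45500/36450000 = -48.06 MPa.

-48.1 MPa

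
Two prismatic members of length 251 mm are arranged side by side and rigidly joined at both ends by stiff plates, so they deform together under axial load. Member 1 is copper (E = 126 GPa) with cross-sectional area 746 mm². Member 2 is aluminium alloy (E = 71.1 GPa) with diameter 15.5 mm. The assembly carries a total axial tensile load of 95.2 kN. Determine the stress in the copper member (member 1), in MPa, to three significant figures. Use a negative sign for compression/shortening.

A_2 = 188.7 mm².
Equal strain + equilibrium ⇒ each member carries load in proportion to AE: A₁E₁ = 94000000 N, A₂E₂ = 13420000 N, ΣAE = 107400000 N.
σ₁ = P·E₁/ΣAE = 95200·126000/107400000 = 111.7 MPa.

112 MPa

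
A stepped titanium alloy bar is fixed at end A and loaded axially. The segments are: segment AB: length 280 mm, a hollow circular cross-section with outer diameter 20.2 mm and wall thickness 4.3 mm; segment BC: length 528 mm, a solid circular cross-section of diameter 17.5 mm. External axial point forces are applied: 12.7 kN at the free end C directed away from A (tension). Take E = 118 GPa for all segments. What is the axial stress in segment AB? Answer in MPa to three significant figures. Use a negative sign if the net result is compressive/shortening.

59.1 MPa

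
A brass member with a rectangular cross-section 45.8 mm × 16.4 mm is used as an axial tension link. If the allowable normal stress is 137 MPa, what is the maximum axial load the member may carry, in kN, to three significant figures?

A = 751.1 mm².
P_max = σ_allow · A = 137 · 751.1 = 102900 N = 102.9 kN.

103 kN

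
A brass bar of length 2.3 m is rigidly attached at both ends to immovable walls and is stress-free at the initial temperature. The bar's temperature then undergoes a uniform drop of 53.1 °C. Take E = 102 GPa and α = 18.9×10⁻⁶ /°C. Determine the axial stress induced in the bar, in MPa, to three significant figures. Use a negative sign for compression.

102 MPa

Free thermal expansion αLΔT = 18.9e-6 · 2300 · -53.1 = -2.308 mm.
The walls impose strain ε = −(-2.308)/2300 = 1.0036e-03; σ = Eε = 102000 · 1.0036e-03 = 102.4 MPa.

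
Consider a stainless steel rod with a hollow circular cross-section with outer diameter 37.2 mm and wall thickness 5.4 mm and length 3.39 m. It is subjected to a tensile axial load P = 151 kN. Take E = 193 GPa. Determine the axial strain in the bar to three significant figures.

0.00145

A = 539.5 mm².
σ = N/A = 279.9 MPa; ε = σ/E = 279.9/193000 = 1.450e-03.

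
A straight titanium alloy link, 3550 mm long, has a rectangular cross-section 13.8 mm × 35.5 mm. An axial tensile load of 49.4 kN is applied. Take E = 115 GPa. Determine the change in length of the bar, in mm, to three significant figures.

3.11 mm

A = 489.9 mm².
δ_mech = NL/(AE) = 49400·3550/(489.9·115000) = 3.113 mm.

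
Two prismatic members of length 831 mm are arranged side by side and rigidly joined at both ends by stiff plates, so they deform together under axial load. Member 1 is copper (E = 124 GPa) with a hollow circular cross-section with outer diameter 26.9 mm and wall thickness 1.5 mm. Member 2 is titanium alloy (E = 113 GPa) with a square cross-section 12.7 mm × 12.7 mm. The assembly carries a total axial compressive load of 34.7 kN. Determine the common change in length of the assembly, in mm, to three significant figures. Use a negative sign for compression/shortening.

-0.872 mm

A_1 = 119.7 mm².
A_2 = 161.3 mm².
Equal strain + equilibrium ⇒ each member carries load in proportion to AE: A₁E₁ = 14840000 N, A₂E₂ = 18230000 N, ΣAE = 33070000 N.
δ = PL/ΣAE = -34700·831/33070000 = -0.872 mm.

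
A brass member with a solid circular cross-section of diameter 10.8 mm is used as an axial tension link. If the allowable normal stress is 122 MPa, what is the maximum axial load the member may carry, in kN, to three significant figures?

A = 91.61 mm².
P_max = σ_allow · A = 122 · 91.61 = 11180 N = 11.18 kN.

11.2 kN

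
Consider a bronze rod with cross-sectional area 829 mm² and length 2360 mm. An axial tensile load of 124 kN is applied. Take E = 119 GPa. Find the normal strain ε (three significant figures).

σ = N/A = 149.6 MPa; ε = σ/E = 149.6/119000 = 1.257e-03.

0.00126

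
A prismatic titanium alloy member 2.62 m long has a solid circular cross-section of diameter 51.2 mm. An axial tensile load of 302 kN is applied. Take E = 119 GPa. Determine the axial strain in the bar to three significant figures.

0.00123

A = 2059 mm².
σ = N/A = 146.7 MPa; ε = σ/E = 146.7/119000 = 1.233e-03.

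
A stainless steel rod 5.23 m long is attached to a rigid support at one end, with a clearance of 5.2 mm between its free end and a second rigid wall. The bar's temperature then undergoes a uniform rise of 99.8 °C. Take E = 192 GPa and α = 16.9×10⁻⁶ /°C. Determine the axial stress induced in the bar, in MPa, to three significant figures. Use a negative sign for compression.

Free thermal expansion αLΔT = 16.9e-6 · 5230 · 99.8 = 8.821 mm.
The walls engage after the gap closes; constrained expansion = 8.821 − 5.2 = 3.621 mm.
The walls impose strain ε = −(3.621)/5230 = -6.9236e-04; σ = Eε = 192000 · -6.9236e-04 = -132.9 MPa.

-133 MPa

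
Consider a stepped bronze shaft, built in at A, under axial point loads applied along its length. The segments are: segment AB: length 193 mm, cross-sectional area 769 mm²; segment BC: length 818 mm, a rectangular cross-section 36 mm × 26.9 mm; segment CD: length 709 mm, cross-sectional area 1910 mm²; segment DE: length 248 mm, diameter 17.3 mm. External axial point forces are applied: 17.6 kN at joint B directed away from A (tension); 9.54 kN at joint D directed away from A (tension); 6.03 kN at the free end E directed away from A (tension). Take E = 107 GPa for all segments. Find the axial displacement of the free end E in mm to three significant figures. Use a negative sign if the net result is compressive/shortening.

0.314 mm

Internal axial forces (sectioning from the free end, tension +): N_DE = 6.03 kN, N_CD = 15.57 kN, N_BC = 15.57 kN, N_AB = 33.17 kN.
A_BC = 968.4 mm².
A_DE = 235.1 mm².
δ_AB = 33170·193/(769·107000) = 0.0778 mm
δ_BC = 15570·818/(968.4·107000) = 0.1229 mm
δ_CD = 15570·709/(1910·107000) = 0.05402 mm
δ_DE = 6030·248/(235.1·107000) = 0.05946 mm
δ = Σδ_i = 0.3142 mm.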